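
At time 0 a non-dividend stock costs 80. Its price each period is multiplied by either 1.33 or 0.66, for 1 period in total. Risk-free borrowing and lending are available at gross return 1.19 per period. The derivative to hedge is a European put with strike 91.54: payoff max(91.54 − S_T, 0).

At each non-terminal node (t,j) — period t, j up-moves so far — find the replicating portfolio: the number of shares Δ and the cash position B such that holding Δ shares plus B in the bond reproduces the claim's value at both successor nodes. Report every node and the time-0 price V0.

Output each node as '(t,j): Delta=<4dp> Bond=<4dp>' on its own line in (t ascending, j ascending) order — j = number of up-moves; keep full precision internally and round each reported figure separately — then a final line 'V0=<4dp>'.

(0,0): Delta=-0.7228 Bond=64.6234
V0=6.8025

No-arbitrage ⇒ martingale measure with p* = (R−d)/(u−d) = 0.7910.
Payoff layer (t=1): V(1,0)=38.7400, V(1,1)=0.0000
(0,0): S=80.0000. Δ = (V_up−V_dn)/(S_up−S_dn) = (0.0000−38.7400)/(106.4000−52.8000) = -0.7228. V = [p*·0.0000 + (1−p*)·38.7400]/1.19 = 6.8025. B = V − Δ·S = 64.6234.
Check: Δ(0,0)·S0 + B(0,0) = 6.8025 = V0.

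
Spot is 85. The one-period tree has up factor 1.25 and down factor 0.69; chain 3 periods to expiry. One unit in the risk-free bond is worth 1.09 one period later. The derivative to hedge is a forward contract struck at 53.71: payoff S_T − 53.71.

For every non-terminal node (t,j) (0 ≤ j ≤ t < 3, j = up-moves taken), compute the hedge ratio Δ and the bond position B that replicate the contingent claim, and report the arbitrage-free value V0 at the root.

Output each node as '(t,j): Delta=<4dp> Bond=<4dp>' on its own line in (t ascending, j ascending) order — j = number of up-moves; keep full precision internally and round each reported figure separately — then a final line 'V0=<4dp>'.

Since d<R<u, set p* = (R−d)/(u−d) = 0.7143; price each node as the discounted p*-expectation of its children.
At expiry t=3: V(3,0)=-25.7867, V(3,1)=-3.1244, V(3,2)=37.9306, V(3,3)=112.3056
  t=2,j=0: stock 40.4685 → up 50.5856 (V=-3.1244), down 27.9233 (V=-25.7867). Price -8.8067; hedge Δ=1.0000, bond B=-49.2752.
  t=2,j=1: stock 73.3125 → up 91.6406 (V=37.9306), down 50.5856 (V=-3.1244). Price 24.0373; hedge Δ=1.0000, bond B=-49.2752.
  t=2,j=2: stock 132.8125 → up 166.0156 (V=112.3056), down 91.6406 (V=37.9306). Price 83.5373; hedge Δ=1.0000, bond B=-49.2752.
  t=1,j=0: stock 58.6500 → up 73.3125 (V=24.0373), down 40.4685 (V=-8.8067). Price 13.4434; hedge Δ=1.0000, bond B=-45.2066.
  t=1,j=1: stock 106.2500 → up 132.8125 (V=83.5373), down 73.3125 (V=24.0373). Price 61.0434; hedge Δ=1.0000, bond B=-45.2066.
  t=0,j=0: stock 85.0000 → up 106.2500 (V=61.0434), down 58.6500 (V=13.4434). Price 43.5260; hedge Δ=1.0000, bond B=-41.4740.
Self-financing check: at every node Δ·S+B equals the discounted successor values.

(0,0): Delta=1.0000 Bond=-41.4740
(1,0): Delta=1.0000 Bond=-45.2066
(1,1): Delta=1.0000 Bond=-45.2066
(2,0): Delta=1.0000 Bond=-49.2752
(2,1): Delta=1.0000 Bond=-49.2752
(2,2): Delta=1.0000 Bond=-49.2752
V0=43.5260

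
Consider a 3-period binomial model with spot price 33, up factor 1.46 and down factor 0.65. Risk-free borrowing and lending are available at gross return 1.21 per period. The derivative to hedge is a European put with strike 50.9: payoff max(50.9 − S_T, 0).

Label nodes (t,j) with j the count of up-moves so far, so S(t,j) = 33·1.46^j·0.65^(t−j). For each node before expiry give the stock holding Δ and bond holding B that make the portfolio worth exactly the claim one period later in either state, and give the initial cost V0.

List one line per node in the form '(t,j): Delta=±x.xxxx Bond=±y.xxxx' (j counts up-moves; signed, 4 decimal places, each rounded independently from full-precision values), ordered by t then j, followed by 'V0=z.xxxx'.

(0,0): Delta=-0.3673 Bond=17.5164
(1,0): Delta=-1.0000 Bond=34.7654
(1,1): Delta=-0.2416 Bond=15.1366
(2,0): Delta=-1.0000 Bond=42.0661
(2,1): Delta=-1.0000 Bond=42.0661
(2,2): Delta=-0.0909 Bond=7.7122
V0=5.3942

The replicating-portfolio and risk-neutral prices coincide; use p* = (1.21−0.65)/(1.46−0.65) = 0.6914 for the latter.
Terminal values V(3,·): V(3,0)=41.8374, V(3,1)=30.5439, V(3,2)=5.1772, V(3,3)=0.0000
  t=2,j=0: stock 13.9425 → up 20.3560 (V=30.5439), down 9.0626 (V=41.8374). Price 28.1236; hedge Δ=-1.0000, bond B=42.0661.
  t=2,j=1: stock 31.3170 → up 45.7228 (V=5.1772), down 20.3560 (V=30.5439). Price 10.7491; hedge Δ=-1.0000, bond B=42.0661.
  t=2,j=2: stock 70.3428 → up 102.7005 (V=0.0000), down 45.7228 (V=5.1772). Price 1.3206; hedge Δ=-0.0909, bond B=7.7122.
  t=1,j=0: stock 21.4500 → up 31.3170 (V=10.7491), down 13.9425 (V=28.1236). Price 13.3154; hedge Δ=-1.0000, bond B=34.7654.
  t=1,j=1: stock 48.1800 → up 70.3428 (V=1.3206), down 31.3170 (V=10.7491). Price 3.4964; hedge Δ=-0.2416, bond B=15.1366.
  t=0,j=0: stock 33.0000 → up 48.1800 (V=3.4964), down 21.4500 (V=13.3154). Price 5.3942; hedge Δ=-0.3673, bond B=17.5164.
Check: Δ(0,0)·S0 + B(0,0) = 5.3942 = V0.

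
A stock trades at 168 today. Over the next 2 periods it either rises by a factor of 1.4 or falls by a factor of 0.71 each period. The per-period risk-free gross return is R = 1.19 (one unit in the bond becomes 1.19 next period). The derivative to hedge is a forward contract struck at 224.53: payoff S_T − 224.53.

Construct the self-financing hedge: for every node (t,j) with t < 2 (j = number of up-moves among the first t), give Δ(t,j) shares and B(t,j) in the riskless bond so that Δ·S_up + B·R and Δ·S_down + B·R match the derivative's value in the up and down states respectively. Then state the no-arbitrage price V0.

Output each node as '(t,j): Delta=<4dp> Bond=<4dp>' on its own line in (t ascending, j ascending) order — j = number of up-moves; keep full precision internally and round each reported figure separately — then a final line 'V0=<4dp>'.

Risk-neutral probability p* = (R−d)/(u−d) = (1.19−0.71)/(1.4−0.71) = 0.6957.
Terminal payoffs: V(2,0)=-139.8412, V(2,1)=-57.5380, V(2,2)=104.7500
Node (1,0) S=119.2800: V=(p*·-57.5380+(1−p*)·-139.8412)/1.19=-69.4007; Δ=(-57.5380−-139.8412)/(166.9920−84.6888)=1.0000; B=V−Δ·S=-188.6807
Node (1,1) S=235.2000: V=(p*·104.7500+(1−p*)·-57.5380)/1.19=46.5193; Δ=(104.7500−-57.5380)/(329.2800−166.9920)=1.0000; B=V−Δ·S=-188.6807
Node (0,0) S=168.0000: V=(p*·46.5193+(1−p*)·-69.4007)/1.19=9.4448; Δ=(46.5193−-69.4007)/(235.2000−119.2800)=1.0000; B=V−Δ·S=-158.5552
Root portfolio cost Δ·168+B reproduces V0=9.4448.

(0,0): Delta=1.0000 Bond=-158.5552
(1,0): Delta=1.0000 Bond=-188.6807
(1,1): Delta=1.0000 Bond=-188.6807
V0=9.4448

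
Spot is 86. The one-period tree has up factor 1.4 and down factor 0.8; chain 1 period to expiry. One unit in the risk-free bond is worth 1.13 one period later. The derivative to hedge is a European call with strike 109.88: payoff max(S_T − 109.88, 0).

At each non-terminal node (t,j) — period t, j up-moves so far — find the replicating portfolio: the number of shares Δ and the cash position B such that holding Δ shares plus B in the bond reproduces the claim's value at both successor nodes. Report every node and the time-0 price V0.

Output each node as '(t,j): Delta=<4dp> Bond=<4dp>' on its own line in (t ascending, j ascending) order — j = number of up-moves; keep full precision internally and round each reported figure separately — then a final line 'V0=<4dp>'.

The replicating-portfolio and risk-neutral prices coincide; use p* = (1.13−0.8)/(1.4−0.8) = 0.5500 for the latter.
Terminal payoffs: V(1,0)=0.0000, V(1,1)=10.5200
Node (0,0) S=86.0000: V=(p*·10.5200+(1−p*)·0.0000)/1.13=5.1204; Δ=(10.5200−0.0000)/(120.4000−68.8000)=0.2039; B=V−Δ·S=-12.4130
Root portfolio cost Δ·86+B reproduces V0=5.1204.

(0,0): Delta=0.2039 Bond=-12.4130
V0=5.1204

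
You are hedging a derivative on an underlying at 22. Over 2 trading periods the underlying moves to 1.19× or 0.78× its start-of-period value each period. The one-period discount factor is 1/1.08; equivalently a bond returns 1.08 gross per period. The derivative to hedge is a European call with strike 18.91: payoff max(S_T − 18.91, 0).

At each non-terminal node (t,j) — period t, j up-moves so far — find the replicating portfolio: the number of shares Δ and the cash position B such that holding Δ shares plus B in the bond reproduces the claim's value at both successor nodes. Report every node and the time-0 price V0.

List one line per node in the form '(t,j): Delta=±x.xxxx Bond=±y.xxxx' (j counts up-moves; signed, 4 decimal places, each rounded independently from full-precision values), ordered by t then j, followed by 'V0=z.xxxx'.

Under the risk-neutral measure, an up-move has probability p* = (R−d)/(u−d) = 0.7317 and values discount at R = 1.08.
Terminal values V(2,·): V(2,0)=0.0000, V(2,1)=1.5104, V(2,2)=12.2442
  t=1,j=0: stock 17.1600 → up 20.4204 (V=1.5104), down 13.3848 (V=0.0000). Price 1.0233; hedge Δ=0.2147, bond B=-2.6606.
  t=1,j=1: stock 26.1800 → up 31.1542 (V=12.2442), down 20.4204 (V=1.5104). Price 8.6707; hedge Δ=1.0000, bond B=-17.5093.
  t=0,j=0: stock 22.0000 → up 26.1800 (V=8.6707), down 17.1600 (V=1.0233). Price 6.1287; hedge Δ=0.8478, bond B=-12.5236.
The time-0 hedge costs 6.1287, which is the no-arbitrage price.

(0,0): Delta=0.8478 Bond=-12.5236
(1,0): Delta=0.2147 Bond=-2.6606
(1,1): Delta=1.0000 Bond=-17.5093
V0=6.1287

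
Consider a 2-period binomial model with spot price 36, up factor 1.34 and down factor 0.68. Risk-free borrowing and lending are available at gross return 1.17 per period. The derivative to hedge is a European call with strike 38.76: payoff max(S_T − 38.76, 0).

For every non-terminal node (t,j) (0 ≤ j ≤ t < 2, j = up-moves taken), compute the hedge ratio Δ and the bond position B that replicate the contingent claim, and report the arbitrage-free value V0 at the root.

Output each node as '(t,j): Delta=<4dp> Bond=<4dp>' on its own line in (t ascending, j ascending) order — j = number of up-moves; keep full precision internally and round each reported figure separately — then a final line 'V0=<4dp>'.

(0,0): Delta=0.6912 Bond=-14.4623
(1,0): Delta=0.0000 Bond=0.0000
(1,1): Delta=0.8129 Bond=-22.7914
V0=10.4213

The replicating-portfolio and risk-neutral prices coincide; use p* = (1.17−0.68)/(1.34−0.68) = 0.7424 for the latter.
Terminal payoffs: V(2,0)=0.0000, V(2,1)=0.0000, V(2,2)=25.8816
Node (1,0) S=24.4800: V=(p*·0.0000+(1−p*)·0.0000)/1.17=0.0000; Δ=(0.0000−0.0000)/(32.8032−16.6464)=0.0000; B=V−Δ·S=0.0000
Node (1,1) S=48.2400: V=(p*·25.8816+(1−p*)·0.0000)/1.17=16.4232; Δ=(25.8816−0.0000)/(64.6416−32.8032)=0.8129; B=V−Δ·S=-22.7914
Node (0,0) S=36.0000: V=(p*·16.4232+(1−p*)·0.0000)/1.17=10.4213; Δ=(16.4232−0.0000)/(48.2400−24.4800)=0.6912; B=V−Δ·S=-14.4623
Check: Δ(0,0)·S0 + B(0,0) = 10.4213 = V0.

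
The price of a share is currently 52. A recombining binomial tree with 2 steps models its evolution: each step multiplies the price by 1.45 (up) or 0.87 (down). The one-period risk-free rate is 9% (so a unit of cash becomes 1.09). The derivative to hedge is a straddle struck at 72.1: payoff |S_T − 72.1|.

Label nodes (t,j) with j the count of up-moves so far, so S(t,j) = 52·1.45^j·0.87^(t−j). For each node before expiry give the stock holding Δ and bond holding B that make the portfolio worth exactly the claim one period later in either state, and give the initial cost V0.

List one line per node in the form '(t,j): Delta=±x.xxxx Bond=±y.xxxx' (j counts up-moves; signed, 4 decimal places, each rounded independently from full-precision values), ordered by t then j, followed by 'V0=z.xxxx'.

(0,0): Delta=-0.1409 Bond=25.0272
(1,0): Delta=-1.0000 Bond=66.1468
(1,1): Delta=0.7026 Bond=-36.3211
V0=17.7021

No-arbitrage ⇒ martingale measure with p* = (R−d)/(u−d) = 0.3793.
Terminal payoffs: V(2,0)=32.7412, V(2,1)=6.5020, V(2,2)=37.2300
(1,0): S=45.2400. Δ = (V_up−V_dn)/(S_up−S_dn) = (6.5020−32.7412)/(65.5980−39.3588) = -1.0000. V = [p*·6.5020 + (1−p*)·32.7412]/1.09 = 20.9068. B = V − Δ·S = 66.1468.
(1,1): S=75.4000. Δ = (V_up−V_dn)/(S_up−S_dn) = (37.2300−6.5020)/(109.3300−65.5980) = 0.7026. V = [p*·37.2300 + (1−p*)·6.5020]/1.09 = 16.6582. B = V − Δ·S = -36.3211.
(0,0): S=52.0000. Δ = (V_up−V_dn)/(S_up−S_dn) = (16.6582−20.9068)/(75.4000−45.2400) = -0.1409. V = [p*·16.6582 + (1−p*)·20.9068]/1.09 = 17.7021. B = V − Δ·S = 25.0272.
Self-financing check: at every node Δ·S+B equals the discounted successor values.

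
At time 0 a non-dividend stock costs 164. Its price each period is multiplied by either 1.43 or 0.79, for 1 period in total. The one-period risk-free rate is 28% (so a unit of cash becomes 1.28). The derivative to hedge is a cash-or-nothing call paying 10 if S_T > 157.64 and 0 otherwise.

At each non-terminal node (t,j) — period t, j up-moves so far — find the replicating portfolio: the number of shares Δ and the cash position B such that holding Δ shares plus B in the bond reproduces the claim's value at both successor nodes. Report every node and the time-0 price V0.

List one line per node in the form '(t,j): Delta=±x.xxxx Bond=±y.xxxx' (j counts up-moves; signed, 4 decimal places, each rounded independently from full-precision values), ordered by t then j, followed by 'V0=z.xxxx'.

(0,0): Delta=0.0953 Bond=-9.6436
V0=5.9814

Under the risk-neutral measure, an up-move has probability p* = (R−d)/(u−d) = 0.7656 and values discount at R = 1.28.
At expiry t=1: V(1,0)=0.0000, V(1,1)=10.0000
Node (0,0) S=164.0000: V=(p*·10.0000+(1−p*)·0.0000)/1.28=5.9814; Δ=(10.0000−0.0000)/(234.5200−129.5600)=0.0953; B=V−Δ·S=-9.6436
Each (Δ,B) replicates both successor values, so the strategy is self-financing and V0 is arbitrage-free.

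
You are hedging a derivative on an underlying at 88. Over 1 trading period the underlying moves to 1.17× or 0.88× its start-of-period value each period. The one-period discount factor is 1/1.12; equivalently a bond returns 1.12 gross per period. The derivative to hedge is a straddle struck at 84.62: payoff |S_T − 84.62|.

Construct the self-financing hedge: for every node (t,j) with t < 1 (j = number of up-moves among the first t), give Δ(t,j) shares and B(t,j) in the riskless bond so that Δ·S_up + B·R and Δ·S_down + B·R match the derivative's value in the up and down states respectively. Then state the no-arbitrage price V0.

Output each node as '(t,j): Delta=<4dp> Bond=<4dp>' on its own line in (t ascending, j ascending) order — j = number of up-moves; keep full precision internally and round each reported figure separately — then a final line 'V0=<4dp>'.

(0,0): Delta=0.4373 Bond=-23.8257
V0=14.6570

Risk-neutral probability p* = (R−d)/(u−d) = (1.12−0.88)/(1.17−0.88) = 0.8276.
At expiry t=1: V(1,0)=7.1800, V(1,1)=18.3400
Node (0,0) S=88.0000: V=(p*·18.3400+(1−p*)·7.1800)/1.12=14.6570; Δ=(18.3400−7.1800)/(102.9600−77.4400)=0.4373; B=V−Δ·S=-23.8257
Self-financing check: at every node Δ·S+B equals the discounted successor values.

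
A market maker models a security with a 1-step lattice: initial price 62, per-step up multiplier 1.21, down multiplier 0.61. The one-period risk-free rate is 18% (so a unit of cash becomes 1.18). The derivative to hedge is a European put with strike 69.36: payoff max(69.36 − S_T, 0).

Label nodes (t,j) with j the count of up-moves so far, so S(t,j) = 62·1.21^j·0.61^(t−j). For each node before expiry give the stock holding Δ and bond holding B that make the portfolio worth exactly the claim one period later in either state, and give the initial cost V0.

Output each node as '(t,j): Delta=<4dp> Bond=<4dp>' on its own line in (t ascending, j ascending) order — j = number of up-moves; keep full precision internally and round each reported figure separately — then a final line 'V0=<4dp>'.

Under the risk-neutral measure, an up-move has probability p* = (R−d)/(u−d) = 0.9500 and values discount at R = 1.18.
At expiry t=1: V(1,0)=31.5400, V(1,1)=0.0000
(0,0): S=62.0000. Δ = (V_up−V_dn)/(S_up−S_dn) = (0.0000−31.5400)/(75.0200−37.8200) = -0.8478. V = [p*·0.0000 + (1−p*)·31.5400]/1.18 = 1.3364. B = V − Δ·S = 53.9031.
Self-financing check: at every node Δ·S+B equals the discounted successor values.

(0,0): Delta=-0.8478 Bond=53.9031
V0=1.3364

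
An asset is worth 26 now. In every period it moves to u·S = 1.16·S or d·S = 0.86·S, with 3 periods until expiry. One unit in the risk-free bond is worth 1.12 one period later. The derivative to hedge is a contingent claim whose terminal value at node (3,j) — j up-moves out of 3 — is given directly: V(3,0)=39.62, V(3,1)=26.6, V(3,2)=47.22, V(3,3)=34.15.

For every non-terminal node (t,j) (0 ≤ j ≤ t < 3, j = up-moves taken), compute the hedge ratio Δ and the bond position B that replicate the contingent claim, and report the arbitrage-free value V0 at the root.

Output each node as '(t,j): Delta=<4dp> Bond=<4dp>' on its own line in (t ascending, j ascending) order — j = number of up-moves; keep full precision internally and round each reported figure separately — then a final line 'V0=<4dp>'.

Under the risk-neutral measure, an up-move has probability p* = (R−d)/(u−d) = 0.8667 and values discount at R = 1.12.
Terminal payoffs: V(3,0)=39.6200, V(3,1)=26.6000, V(3,2)=47.2200, V(3,3)=34.1500
(2,0): S=19.2296. Δ = (V_up−V_dn)/(S_up−S_dn) = (26.6000−39.6200)/(22.3063−16.5375) = -2.2569. V = [p*·26.6000 + (1−p*)·39.6200]/1.12 = 25.3000. B = V − Δ·S = 68.7000.
(2,1): S=25.9376. Δ = (V_up−V_dn)/(S_up−S_dn) = (47.2200−26.6000)/(30.0876−22.3063) = 2.6499. V = [p*·47.2200 + (1−p*)·26.6000]/1.12 = 39.7060. B = V − Δ·S = -29.0274.
(2,2): S=34.9856. Δ = (V_up−V_dn)/(S_up−S_dn) = (34.1500−47.2200)/(40.5833−30.0876) = -1.2453. V = [p*·34.1500 + (1−p*)·47.2200]/1.12 = 32.0470. B = V − Δ·S = 75.6137.
(1,0): S=22.3600. Δ = (V_up−V_dn)/(S_up−S_dn) = (39.7060−25.3000)/(25.9376−19.2296) = 2.1476. V = [p*·39.7060 + (1−p*)·25.3000]/1.12 = 33.7367. B = V − Δ·S = -14.2831.
(1,1): S=30.1600. Δ = (V_up−V_dn)/(S_up−S_dn) = (32.0470−39.7060)/(34.9856−25.9376) = -0.8465. V = [p*·32.0470 + (1−p*)·39.7060]/1.12 = 29.5252. B = V − Δ·S = 55.0550.
(0,0): S=26.0000. Δ = (V_up−V_dn)/(S_up−S_dn) = (29.5252−33.7367)/(30.1600−22.3600) = -0.5399. V = [p*·29.5252 + (1−p*)·33.7367]/1.12 = 26.8632. B = V − Δ·S = 40.9017.
Check: Δ(0,0)·S0 + B(0,0) = 26.8632 = V0.

(0,0): Delta=-0.5399 Bond=40.9017
(1,0): Delta=2.1476 Bond=-14.2831
(1,1): Delta=-0.8465 Bond=55.0550
(2,0): Delta=-2.2569 Bond=68.7000
(2,1): Delta=2.6499 Bond=-29.0274
(2,2): Delta=-1.2453 Bond=75.6137
V0=26.8632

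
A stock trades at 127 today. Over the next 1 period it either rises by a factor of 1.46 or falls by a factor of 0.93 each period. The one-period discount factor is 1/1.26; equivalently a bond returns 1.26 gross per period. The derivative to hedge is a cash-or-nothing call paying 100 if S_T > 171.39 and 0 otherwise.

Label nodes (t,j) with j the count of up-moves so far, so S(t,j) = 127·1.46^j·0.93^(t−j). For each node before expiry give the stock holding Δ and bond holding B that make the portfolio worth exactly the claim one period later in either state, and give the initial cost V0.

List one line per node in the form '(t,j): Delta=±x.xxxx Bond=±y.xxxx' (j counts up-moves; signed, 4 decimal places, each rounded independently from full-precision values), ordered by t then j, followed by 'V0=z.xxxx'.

Since d<R<u, set p* = (R−d)/(u−d) = 0.6226; price each node as the discounted p*-expectation of its children.
Terminal values V(1,·): V(1,0)=0.0000, V(1,1)=100.0000
(0,0): S=127.0000. Δ = (V_up−V_dn)/(S_up−S_dn) = (100.0000−0.0000)/(185.4200−118.1100) = 1.4857. V = [p*·100.0000 + (1−p*)·0.0000]/1.26 = 49.4160. B = V − Δ·S = -139.2633.
Root portfolio cost Δ·127+B reproduces V0=49.4160.

(0,0): Delta=1.4857 Bond=-139.2633
V0=49.4160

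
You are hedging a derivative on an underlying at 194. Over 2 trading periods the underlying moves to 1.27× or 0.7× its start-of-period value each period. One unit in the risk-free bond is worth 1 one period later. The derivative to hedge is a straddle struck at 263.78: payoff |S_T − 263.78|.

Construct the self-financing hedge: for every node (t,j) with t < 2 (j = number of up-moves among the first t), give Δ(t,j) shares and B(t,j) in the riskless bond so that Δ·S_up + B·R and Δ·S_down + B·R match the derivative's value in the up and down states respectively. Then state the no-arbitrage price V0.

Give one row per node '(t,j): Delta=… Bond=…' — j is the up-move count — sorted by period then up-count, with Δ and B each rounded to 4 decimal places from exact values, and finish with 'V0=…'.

Since d<R<u, set p* = (R−d)/(u−d) = 0.5263; price each node as the discounted p*-expectation of its children.
At expiry t=2: V(2,0)=168.7200, V(2,1)=91.3140, V(2,2)=49.1226
  t=1,j=0: stock 135.8000 → up 172.4660 (V=91.3140), down 95.0600 (V=168.7200). Price 127.9800; hedge Δ=-1.0000, bond B=263.7800.
  t=1,j=1: stock 246.3800 → up 312.9026 (V=49.1226), down 172.4660 (V=91.3140). Price 69.1080; hedge Δ=-0.3004, bond B=143.1280.
  t=0,j=0: stock 194.0000 → up 246.3800 (V=69.1080), down 135.8000 (V=127.9800). Price 96.9947; hedge Δ=-0.5324, bond B=200.2789.
The time-0 hedge costs 96.9947, which is the no-arbitrage price.

(0,0): Delta=-0.5324 Bond=200.2789
(1,0): Delta=-1.0000 Bond=263.7800
(1,1): Delta=-0.3004 Bond=143.1280
V0=96.9947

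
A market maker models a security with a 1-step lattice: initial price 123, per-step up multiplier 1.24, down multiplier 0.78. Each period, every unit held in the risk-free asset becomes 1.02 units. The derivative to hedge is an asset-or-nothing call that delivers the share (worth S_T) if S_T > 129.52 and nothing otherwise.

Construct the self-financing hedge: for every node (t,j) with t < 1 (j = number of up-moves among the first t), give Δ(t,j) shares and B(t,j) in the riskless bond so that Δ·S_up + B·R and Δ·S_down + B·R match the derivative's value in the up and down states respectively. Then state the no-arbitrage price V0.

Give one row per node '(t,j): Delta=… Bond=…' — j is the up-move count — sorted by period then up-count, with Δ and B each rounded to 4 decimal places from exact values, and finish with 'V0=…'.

The replicating-portfolio and risk-neutral prices coincide; use p* = (1.02−0.78)/(1.24−0.78) = 0.5217 for the latter.
Terminal payoffs: V(1,0)=0.0000, V(1,1)=152.5200
  t=0,j=0: stock 123.0000 → up 152.5200 (V=152.5200), down 95.9400 (V=0.0000). Price 78.0153; hedge Δ=2.6957, bond B=-253.5499.
The time-0 hedge costs 78.0153, which is the no-arbitrage price.

(0,0): Delta=2.6957 Bond=-253.5499
V0=78.0153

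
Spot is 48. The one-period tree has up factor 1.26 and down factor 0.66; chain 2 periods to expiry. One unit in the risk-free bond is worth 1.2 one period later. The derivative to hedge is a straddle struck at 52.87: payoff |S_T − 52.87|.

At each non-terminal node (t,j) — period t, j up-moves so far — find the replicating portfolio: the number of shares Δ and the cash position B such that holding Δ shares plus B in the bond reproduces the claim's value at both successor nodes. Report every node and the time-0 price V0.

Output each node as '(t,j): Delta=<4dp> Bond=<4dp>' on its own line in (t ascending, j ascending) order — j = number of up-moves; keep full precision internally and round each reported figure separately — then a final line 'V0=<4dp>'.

The replicating-portfolio and risk-neutral prices coincide; use p* = (1.2−0.66)/(1.26−0.66) = 0.9000 for the latter.
At expiry t=2: V(2,0)=31.9612, V(2,1)=12.9532, V(2,2)=23.3348
  t=1,j=0: stock 31.6800 → up 39.9168 (V=12.9532), down 20.9088 (V=31.9612). Price 12.3783; hedge Δ=-1.0000, bond B=44.0583.
  t=1,j=1: stock 60.4800 → up 76.2048 (V=23.3348), down 39.9168 (V=12.9532). Price 18.5805; hedge Δ=0.2861, bond B=1.2779.
  t=0,j=0: stock 48.0000 → up 60.4800 (V=18.5805), down 31.6800 (V=12.3783). Price 14.9669; hedge Δ=0.2154, bond B=4.6299.
Check: Δ(0,0)·S0 + B(0,0) = 14.9669 = V0.

(0,0): Delta=0.2154 Bond=4.6299
(1,0): Delta=-1.0000 Bond=44.0583
(1,1): Delta=0.2861 Bond=1.2779
V0=14.9669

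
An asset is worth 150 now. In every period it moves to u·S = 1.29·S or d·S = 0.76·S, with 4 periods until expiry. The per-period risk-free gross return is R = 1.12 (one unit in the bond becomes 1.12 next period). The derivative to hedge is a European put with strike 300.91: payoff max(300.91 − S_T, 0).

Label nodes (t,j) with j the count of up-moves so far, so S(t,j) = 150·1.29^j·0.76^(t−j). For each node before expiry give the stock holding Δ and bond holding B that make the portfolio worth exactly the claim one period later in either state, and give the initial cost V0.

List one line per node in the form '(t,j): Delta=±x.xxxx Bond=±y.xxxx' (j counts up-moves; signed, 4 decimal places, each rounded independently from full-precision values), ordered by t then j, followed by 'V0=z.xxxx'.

Since d<R<u, set p* = (R−d)/(u−d) = 0.6792; price each node as the discounted p*-expectation of its children.
Terminal values V(4,·): V(4,0)=250.8667, V(4,1)=215.9681, V(4,2)=156.7324, V(4,3)=56.1875, V(4,4)=0.0000
  t=3,j=0: stock 65.8464 → up 84.9419 (V=215.9681), down 50.0433 (V=250.8667). Price 202.8232; hedge Δ=-1.0000, bond B=268.6696.
  t=3,j=1: stock 111.7656 → up 144.1776 (V=156.7324), down 84.9419 (V=215.9681). Price 156.9040; hedge Δ=-1.0000, bond B=268.6696.
  t=3,j=2: stock 189.7074 → up 244.7225 (V=56.1875), down 144.1776 (V=156.7324). Price 78.9622; hedge Δ=-1.0000, bond B=268.6696.
  t=3,j=3: stock 322.0034 → up 415.3843 (V=0.0000), down 244.7225 (V=56.1875). Price 16.0914; hedge Δ=-0.3292, bond B=122.1055.
  t=2,j=0: stock 86.6400 → up 111.7656 (V=156.9040), down 65.8464 (V=202.8232). Price 153.2436; hedge Δ=-1.0000, bond B=239.8836.
  t=2,j=1: stock 147.0600 → up 189.7074 (V=78.9622), down 111.7656 (V=156.9040). Price 92.8236; hedge Δ=-1.0000, bond B=239.8836.
  t=2,j=2: stock 249.6150 → up 322.0034 (V=16.0914), down 189.7074 (V=78.9622). Price 32.3728; hedge Δ=-0.4752, bond B=150.9970.
  t=1,j=0: stock 114.0000 → up 147.0600 (V=92.8236), down 86.6400 (V=153.2436). Price 100.1818; hedge Δ=-1.0000, bond B=214.1818.
  t=1,j=1: stock 193.5000 → up 249.6150 (V=32.3728), down 147.0600 (V=92.8236). Price 46.2167; hedge Δ=-0.5894, bond B=160.2748.
  t=0,j=0: stock 150.0000 → up 193.5000 (V=46.2167), down 114.0000 (V=100.1818). Price 56.7199; hedge Δ=-0.6788, bond B=158.5408.
The time-0 hedge costs 56.7199, which is the no-arbitrage price.

(0,0): Delta=-0.6788 Bond=158.5408
(1,0): Delta=-1.0000 Bond=214.1818
(1,1): Delta=-0.5894 Bond=160.2748
(2,0): Delta=-1.0000 Bond=239.8836
(2,1): Delta=-1.0000 Bond=239.8836
(2,2): Delta=-0.4752 Bond=150.9970
(3,0): Delta=-1.0000 Bond=268.6696
(3,1): Delta=-1.0000 Bond=268.6696
(3,2): Delta=-1.0000 Bond=268.6696
(3,3): Delta=-0.3292 Bond=122.1055
V0=56.7199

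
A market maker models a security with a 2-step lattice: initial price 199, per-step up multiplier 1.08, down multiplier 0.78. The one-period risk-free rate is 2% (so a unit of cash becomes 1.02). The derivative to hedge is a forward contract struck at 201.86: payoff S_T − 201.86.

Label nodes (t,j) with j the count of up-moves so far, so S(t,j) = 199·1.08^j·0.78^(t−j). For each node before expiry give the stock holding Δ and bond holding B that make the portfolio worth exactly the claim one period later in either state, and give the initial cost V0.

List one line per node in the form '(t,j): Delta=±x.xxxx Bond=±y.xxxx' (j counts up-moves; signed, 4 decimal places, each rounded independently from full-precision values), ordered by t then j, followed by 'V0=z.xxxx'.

(0,0): Delta=1.0000 Bond=-194.0215
(1,0): Delta=1.0000 Bond=-197.9020
(1,1): Delta=1.0000 Bond=-197.9020
V0=4.9785

No-arbitrage ⇒ martingale measure with p* = (R−d)/(u−d) = 0.8000.
Terminal payoffs: V(2,0)=-80.7884, V(2,1)=-34.2224, V(2,2)=30.2536
  t=1,j=0: stock 155.2200 → up 167.6376 (V=-34.2224), down 121.0716 (V=-80.7884). Price -42.6820; hedge Δ=1.0000, bond B=-197.9020.
  t=1,j=1: stock 214.9200 → up 232.1136 (V=30.2536), down 167.6376 (V=-34.2224). Price 17.0180; hedge Δ=1.0000, bond B=-197.9020.
  t=0,j=0: stock 199.0000 → up 214.9200 (V=17.0180), down 155.2200 (V=-42.6820). Price 4.9785; hedge Δ=1.0000, bond B=-194.0215.
The time-0 hedge costs 4.9785, which is the no-arbitrage price.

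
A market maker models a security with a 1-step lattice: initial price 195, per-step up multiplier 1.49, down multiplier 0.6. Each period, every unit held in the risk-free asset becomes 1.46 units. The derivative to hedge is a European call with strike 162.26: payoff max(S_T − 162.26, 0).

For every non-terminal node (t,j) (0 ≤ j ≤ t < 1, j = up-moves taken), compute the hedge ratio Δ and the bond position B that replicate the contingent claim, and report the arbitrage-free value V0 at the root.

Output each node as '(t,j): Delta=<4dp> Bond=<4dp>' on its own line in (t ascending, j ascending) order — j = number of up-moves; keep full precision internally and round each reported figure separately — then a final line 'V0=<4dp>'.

Risk-neutral probability p* = (R−d)/(u−d) = (1.46−0.6)/(1.49−0.6) = 0.9663.
Terminal values V(1,·): V(1,0)=0.0000, V(1,1)=128.2900
  t=0,j=0: stock 195.0000 → up 290.5500 (V=128.2900), down 117.0000 (V=0.0000). Price 84.9080; hedge Δ=0.7392, bond B=-59.2381.
Self-financing check: at every node Δ·S+B equals the discounted successor values.

(0,0): Delta=0.7392 Bond=-59.2381
V0=84.9080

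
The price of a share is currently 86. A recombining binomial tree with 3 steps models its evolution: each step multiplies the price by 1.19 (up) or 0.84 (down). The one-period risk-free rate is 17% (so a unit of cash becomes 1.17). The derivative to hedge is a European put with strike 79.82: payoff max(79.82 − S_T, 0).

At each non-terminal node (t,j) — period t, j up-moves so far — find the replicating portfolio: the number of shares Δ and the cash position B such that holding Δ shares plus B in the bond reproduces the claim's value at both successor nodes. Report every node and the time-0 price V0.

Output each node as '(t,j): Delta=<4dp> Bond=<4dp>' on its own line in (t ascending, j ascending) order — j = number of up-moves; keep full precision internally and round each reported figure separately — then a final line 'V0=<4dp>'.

(0,0): Delta=-0.0216 Bond=1.9033
(1,0): Delta=-0.2835 Bond=21.1506
(1,1): Delta=-0.0104 Bond=1.0799
(2,0): Delta=-1.0000 Bond=68.2222
(2,1): Delta=-0.2529 Bond=22.1113
(2,2): Delta=0.0000 Bond=0.0000
V0=0.0472

Since d<R<u, set p* = (R−d)/(u−d) = 0.9429; price each node as the discounted p*-expectation of its children.
Terminal payoffs: V(3,0)=28.8475, V(3,1)=7.6089, V(3,2)=0.0000, V(3,3)=0.0000
Node (2,0) S=60.6816: V=(p*·7.6089+(1−p*)·28.8475)/1.17=7.5406; Δ=(7.6089−28.8475)/(72.2111−50.9725)=-1.0000; B=V−Δ·S=68.2222
Node (2,1) S=85.9656: V=(p*·0.0000+(1−p*)·7.6089)/1.17=0.3716; Δ=(0.0000−7.6089)/(102.2991−72.2111)=-0.2529; B=V−Δ·S=22.1113
Node (2,2) S=121.7846: V=(p*·0.0000+(1−p*)·0.0000)/1.17=0.0000; Δ=(0.0000−0.0000)/(144.9237−102.2991)=0.0000; B=V−Δ·S=0.0000
Node (1,0) S=72.2400: V=(p*·0.3716+(1−p*)·7.5406)/1.17=0.6678; Δ=(0.3716−7.5406)/(85.9656−60.6816)=-0.2835; B=V−Δ·S=21.1506
Node (1,1) S=102.3400: V=(p*·0.0000+(1−p*)·0.3716)/1.17=0.0181; Δ=(0.0000−0.3716)/(121.7846−85.9656)=-0.0104; B=V−Δ·S=1.0799
Node (0,0) S=86.0000: V=(p*·0.0181+(1−p*)·0.6678)/1.17=0.0472; Δ=(0.0181−0.6678)/(102.3400−72.2400)=-0.0216; B=V−Δ·S=1.9033
The time-0 hedge costs 0.0472, which is the no-arbitrage price.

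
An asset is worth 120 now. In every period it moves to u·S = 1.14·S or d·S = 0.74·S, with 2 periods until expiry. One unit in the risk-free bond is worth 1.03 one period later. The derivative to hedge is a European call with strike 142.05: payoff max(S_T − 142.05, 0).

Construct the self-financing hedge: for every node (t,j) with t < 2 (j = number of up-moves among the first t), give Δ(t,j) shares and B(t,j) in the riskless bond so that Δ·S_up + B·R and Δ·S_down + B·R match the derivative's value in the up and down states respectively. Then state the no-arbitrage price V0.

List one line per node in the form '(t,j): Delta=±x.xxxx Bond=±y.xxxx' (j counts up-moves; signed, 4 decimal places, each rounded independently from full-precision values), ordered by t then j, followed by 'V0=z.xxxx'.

(0,0): Delta=0.2039 Bond=-17.5757
(1,0): Delta=0.0000 Bond=0.0000
(1,1): Delta=0.2541 Bond=-24.9696
V0=6.8878

Under the risk-neutral measure, an up-move has probability p* = (R−d)/(u−d) = 0.7250 and values discount at R = 1.03.
At expiry t=2: V(2,0)=0.0000, V(2,1)=0.0000, V(2,2)=13.9020
(1,0): S=88.8000. Δ = (V_up−V_dn)/(S_up−S_dn) = (0.0000−0.0000)/(101.2320−65.7120) = 0.0000. V = [p*·0.0000 + (1−p*)·0.0000]/1.03 = 0.0000. B = V − Δ·S = 0.0000.
(1,1): S=136.8000. Δ = (V_up−V_dn)/(S_up−S_dn) = (13.9020−0.0000)/(155.9520−101.2320) = 0.2541. V = [p*·13.9020 + (1−p*)·0.0000]/1.03 = 9.7854. B = V − Δ·S = -24.9696.
(0,0): S=120.0000. Δ = (V_up−V_dn)/(S_up−S_dn) = (9.7854−0.0000)/(136.8000−88.8000) = 0.2039. V = [p*·9.7854 + (1−p*)·0.0000]/1.03 = 6.8878. B = V − Δ·S = -17.5757.
Root portfolio cost Δ·120+B reproduces V0=6.8878.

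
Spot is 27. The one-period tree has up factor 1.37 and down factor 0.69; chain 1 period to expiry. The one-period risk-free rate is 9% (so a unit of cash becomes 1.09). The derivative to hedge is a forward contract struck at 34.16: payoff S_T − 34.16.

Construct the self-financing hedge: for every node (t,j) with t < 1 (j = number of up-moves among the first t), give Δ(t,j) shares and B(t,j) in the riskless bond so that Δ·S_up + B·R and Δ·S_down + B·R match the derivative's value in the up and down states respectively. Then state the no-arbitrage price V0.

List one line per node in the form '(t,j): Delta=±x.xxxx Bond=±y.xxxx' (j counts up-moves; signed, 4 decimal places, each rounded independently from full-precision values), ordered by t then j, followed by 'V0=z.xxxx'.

No-arbitrage ⇒ martingale measure with p* = (R−d)/(u−d) = 0.5882.
Payoff layer (t=1): V(1,0)=-15.5300, V(1,1)=2.8300
Node (0,0) S=27.0000: V=(p*·2.8300+(1−p*)·-15.5300)/1.09=-4.3394; Δ=(2.8300−-15.5300)/(36.9900−18.6300)=1.0000; B=V−Δ·S=-31.3394
Self-financing check: at every node Δ·S+B equals the discounted successor values.

(0,0): Delta=1.0000 Bond=-31.3394
V0=-4.3394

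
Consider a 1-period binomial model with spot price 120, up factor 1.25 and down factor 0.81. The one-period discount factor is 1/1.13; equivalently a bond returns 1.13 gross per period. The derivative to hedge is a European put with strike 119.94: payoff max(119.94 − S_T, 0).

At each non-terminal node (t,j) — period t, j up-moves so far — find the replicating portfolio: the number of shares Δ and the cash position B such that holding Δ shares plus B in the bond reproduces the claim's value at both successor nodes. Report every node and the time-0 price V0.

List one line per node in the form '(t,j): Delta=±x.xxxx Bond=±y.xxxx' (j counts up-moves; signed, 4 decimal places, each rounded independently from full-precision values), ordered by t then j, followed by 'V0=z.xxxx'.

(0,0): Delta=-0.4307 Bond=57.1702
V0=5.4883

The replicating-portfolio and risk-neutral prices coincide; use p* = (1.13−0.81)/(1.25−0.81) = 0.7273 for the latter.
Terminal payoffs: V(1,0)=22.7400, V(1,1)=0.0000
Node (0,0) S=120.0000: V=(p*·0.0000+(1−p*)·22.7400)/1.13=5.4883; Δ=(0.0000−22.7400)/(150.0000−97.2000)=-0.4307; B=V−Δ·S=57.1702
Root portfolio cost Δ·120+B reproduces V0=5.4883.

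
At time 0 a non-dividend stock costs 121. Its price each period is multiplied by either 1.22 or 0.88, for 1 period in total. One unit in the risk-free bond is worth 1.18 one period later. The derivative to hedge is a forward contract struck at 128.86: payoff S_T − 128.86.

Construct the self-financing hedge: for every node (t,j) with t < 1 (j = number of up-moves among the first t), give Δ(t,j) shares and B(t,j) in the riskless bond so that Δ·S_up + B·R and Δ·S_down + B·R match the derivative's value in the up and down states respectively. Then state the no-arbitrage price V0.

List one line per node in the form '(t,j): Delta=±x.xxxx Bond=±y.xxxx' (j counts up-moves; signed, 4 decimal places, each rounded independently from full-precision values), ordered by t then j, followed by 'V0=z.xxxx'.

Since d<R<u, set p* = (R−d)/(u−d) = 0.8824; price each node as the discounted p*-expectation of its children.
Terminal payoffs: V(1,0)=-22.3800, V(1,1)=18.7600
(0,0): S=121.0000. Δ = (V_up−V_dn)/(S_up−S_dn) = (18.7600−-22.3800)/(147.6200−106.4800) = 1.0000. V = [p*·18.7600 + (1−p*)·-22.3800]/1.18 = 11.7966. B = V − Δ·S = -109.2034.
Each (Δ,B) replicates both successor values, so the strategy is self-financing and V0 is arbitrage-free.

(0,0): Delta=1.0000 Bond=-109.2034
V0=11.7966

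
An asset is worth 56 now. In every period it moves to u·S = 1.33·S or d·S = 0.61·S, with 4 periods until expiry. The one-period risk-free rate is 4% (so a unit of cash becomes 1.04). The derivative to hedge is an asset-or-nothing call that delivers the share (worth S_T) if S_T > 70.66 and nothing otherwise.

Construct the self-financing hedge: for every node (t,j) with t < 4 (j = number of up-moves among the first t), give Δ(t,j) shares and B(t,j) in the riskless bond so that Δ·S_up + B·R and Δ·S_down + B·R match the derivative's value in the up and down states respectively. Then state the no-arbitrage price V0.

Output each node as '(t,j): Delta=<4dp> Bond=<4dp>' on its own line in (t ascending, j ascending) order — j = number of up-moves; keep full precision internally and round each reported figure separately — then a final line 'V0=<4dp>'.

(0,0): Delta=1.2092 Bond=-25.0839
(1,0): Delta=1.0775 Bond=-21.5895
(1,1): Delta=1.2499 Bond=-29.1207
(2,0): Delta=0.0000 Bond=0.0000
(2,1): Delta=1.4108 Bond=-37.5958
(2,2): Delta=1.2002 Bond=-25.3553
(3,0): Delta=0.0000 Bond=0.0000
(3,1): Delta=0.0000 Bond=0.0000
(3,2): Delta=1.8472 Bond=-65.4692
(3,3): Delta=1.0000 Bond=0.0000
V0=42.6310

Under the risk-neutral measure, an up-move has probability p* = (R−d)/(u−d) = 0.5972 and values discount at R = 1.04.
Payoff layer (t=4): V(4,0)=0.0000, V(4,1)=0.0000, V(4,2)=0.0000, V(4,3)=80.3661, V(4,4)=175.2244
Node (3,0) S=12.7109: V=(p*·0.0000+(1−p*)·0.0000)/1.04=0.0000; Δ=(0.0000−0.0000)/(16.9055−7.7537)=0.0000; B=V−Δ·S=0.0000
Node (3,1) S=27.7140: V=(p*·0.0000+(1−p*)·0.0000)/1.04=0.0000; Δ=(0.0000−0.0000)/(36.8596−16.9055)=0.0000; B=V−Δ·S=0.0000
Node (3,2) S=60.4256: V=(p*·80.3661+(1−p*)·0.0000)/1.04=46.1504; Δ=(80.3661−0.0000)/(80.3661−36.8596)=1.8472; B=V−Δ·S=-65.4692
Node (3,3) S=131.7477: V=(p*·175.2244+(1−p*)·80.3661)/1.04=131.7477; Δ=(175.2244−80.3661)/(175.2244−80.3661)=1.0000; B=V−Δ·S=0.0000
Node (2,0) S=20.8376: V=(p*·0.0000+(1−p*)·0.0000)/1.04=0.0000; Δ=(0.0000−0.0000)/(27.7140−12.7109)=0.0000; B=V−Δ·S=0.0000
Node (2,1) S=45.4328: V=(p*·46.1504+(1−p*)·0.0000)/1.04=26.5020; Δ=(46.1504−0.0000)/(60.4256−27.7140)=1.4108; B=V−Δ·S=-37.5958
Node (2,2) S=99.0584: V=(p*·131.7477+(1−p*)·46.1504)/1.04=93.5298; Δ=(131.7477−46.1504)/(131.7477−60.4256)=1.2002; B=V−Δ·S=-25.3553
Node (1,0) S=34.1600: V=(p*·26.5020+(1−p*)·0.0000)/1.04=15.2188; Δ=(26.5020−0.0000)/(45.4328−20.8376)=1.0775; B=V−Δ·S=-21.5895
Node (1,1) S=74.4800: V=(p*·93.5298+(1−p*)·26.5020)/1.04=63.9735; Δ=(93.5298−26.5020)/(99.0584−45.4328)=1.2499; B=V−Δ·S=-29.1207
Node (0,0) S=56.0000: V=(p*·63.9735+(1−p*)·15.2188)/1.04=42.6310; Δ=(63.9735−15.2188)/(74.4800−34.1600)=1.2092; B=V−Δ·S=-25.0839
The time-0 hedge costs 42.6310, which is the no-arbitrage price.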